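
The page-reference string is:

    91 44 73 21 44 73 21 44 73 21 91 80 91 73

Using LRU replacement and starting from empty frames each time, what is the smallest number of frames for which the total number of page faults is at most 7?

3

f=1: 14 faults
f=2: 13 faults
f=3: 7 faults
f=4: 5 faults
f=5: 5 faults
Smallest f with faults ≤ 7 is 3.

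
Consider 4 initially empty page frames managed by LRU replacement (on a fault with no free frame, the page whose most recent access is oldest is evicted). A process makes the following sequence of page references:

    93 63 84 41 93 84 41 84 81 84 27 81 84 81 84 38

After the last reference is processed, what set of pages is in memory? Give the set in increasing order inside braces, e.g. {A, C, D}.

93 → miss, frames [93]
63 → miss, frames [93, 63]
84 → miss, frames [93, 63, 84]
41 → miss, frames [93, 63, 84, 41]
93 → hit
84 → hit
41 → hit
84 → hit
81 → miss, evict 63, frames [93, 41, 84, 81]
84 → hit
27 → miss, evict 93, frames [41, 81, 84, 27]
81 → hit
84 → hit
81 → hit
84 → hit
38 → miss, evict 41, frames [27, 81, 84, 38]

{27, 38, 81, 84}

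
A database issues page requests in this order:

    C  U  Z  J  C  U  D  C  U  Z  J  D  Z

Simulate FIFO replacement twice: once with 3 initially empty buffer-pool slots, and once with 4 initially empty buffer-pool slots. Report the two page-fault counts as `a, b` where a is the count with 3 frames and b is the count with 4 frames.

9, 10

3 frames: F F F F F F F . . F F . . → 9 faults.
4 frames: F F F F . . F F F F F F . → 10 faults.
10 > 9: adding a frame increased faults — Belady's anomaly.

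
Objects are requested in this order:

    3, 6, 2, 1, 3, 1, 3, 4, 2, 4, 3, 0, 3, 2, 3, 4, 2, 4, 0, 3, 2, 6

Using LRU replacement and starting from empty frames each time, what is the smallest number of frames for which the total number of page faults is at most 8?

4

f=1: 22 faults
f=2: 16 faults
f=3: 14 faults
f=4: 7 faults
f=5: 7 faults
f=6: 6 faults
Smallest f with faults ≤ 8 is 4.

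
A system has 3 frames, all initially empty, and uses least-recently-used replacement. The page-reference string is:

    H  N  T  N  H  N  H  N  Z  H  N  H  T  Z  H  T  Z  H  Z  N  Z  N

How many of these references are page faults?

H -> miss, frames (H)
N -> miss, frames (H N)
T -> miss, frames (H N T)
N -> hit
H -> hit
N -> hit
H -> hit
N -> hit
Z -> miss, evict T, frames (H N Z)
H -> hit
N -> hit
H -> hit
T -> miss, evict Z, frames (N H T)
Z -> miss, evict N, frames (H T Z)
H -> hit
T -> hit
Z -> hit
H -> hit
Z -> hit
N -> miss, evict T, frames (H Z N)
Z -> hit
N -> hit
Page faults: 7.

7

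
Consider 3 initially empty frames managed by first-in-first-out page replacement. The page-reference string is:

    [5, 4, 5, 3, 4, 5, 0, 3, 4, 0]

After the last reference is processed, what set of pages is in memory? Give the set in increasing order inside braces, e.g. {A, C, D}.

{0, 3, 4}

5 → miss, frames [5]
4 → miss, frames [5, 4]
5 → hit
3 → miss, frames [5, 4, 3]
4 → hit
5 → hit
0 → miss, evict 5, frames [4, 3, 0]
3 → hit
4 → hit
0 → hit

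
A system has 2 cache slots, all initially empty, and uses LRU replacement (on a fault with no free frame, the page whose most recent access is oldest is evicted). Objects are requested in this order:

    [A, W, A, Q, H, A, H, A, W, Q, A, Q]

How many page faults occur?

A → fault, frames [A]
W → fault, frames [A, W]
A → hit
Q → fault, evict W, frames [A, Q]
H → fault, evict A, frames [Q, H]
A → fault, evict Q, frames [H, A]
H → hit
A → hit
W → fault, evict H, frames [A, W]
Q → fault, evict A, frames [W, Q]
A → fault, evict W, frames [Q, A]
Q → hit
Page faults: 8.

8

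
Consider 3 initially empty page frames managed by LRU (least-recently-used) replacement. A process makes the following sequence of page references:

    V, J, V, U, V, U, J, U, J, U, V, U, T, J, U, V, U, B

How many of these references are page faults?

V: fault, frames [V]
J: fault, frames [V, J]
V: hit
U: fault, frames [J, V, U]
V: hit
U: hit
J: hit
U: hit
J: hit
U: hit
V: hit
U: hit
T: fault, evict J, frames [V, U, T]
J: fault, evict V, frames [U, T, J]
U: hit
V: fault, evict T, frames [J, U, V]
U: hit
B: fault, evict J, frames [V, U, B]
Page faults: 7.

7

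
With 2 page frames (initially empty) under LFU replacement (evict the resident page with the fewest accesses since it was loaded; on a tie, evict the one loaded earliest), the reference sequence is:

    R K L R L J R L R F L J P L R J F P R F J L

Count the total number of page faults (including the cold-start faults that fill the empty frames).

16

R -> miss, frames (R)
K -> miss, frames (R K)
L -> miss, evict R, frames (K L)
R -> miss, evict K, frames (L R)
L -> hit
J -> miss, evict R, frames (L J)
R -> miss, evict J, frames (L R)
L -> hit
R -> hit
F -> miss, evict R, frames (L F)
L -> hit
J -> miss, evict F, frames (L J)
P -> miss, evict J, frames (L P)
L -> hit
R -> miss, evict P, frames (L R)
J -> miss, evict R, frames (L J)
F -> miss, evict J, frames (L F)
P -> miss, evict F, frames (L P)
R -> miss, evict P, frames (L R)
F -> miss, evict R, frames (L F)
J -> miss, evict F, frames (L J)
L -> hit
Page faults: 16.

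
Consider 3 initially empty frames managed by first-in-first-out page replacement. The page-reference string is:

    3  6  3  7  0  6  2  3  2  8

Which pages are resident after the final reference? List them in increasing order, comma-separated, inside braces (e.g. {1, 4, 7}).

{2, 3, 8}

3 -> miss, frames (3)
6 -> miss, frames (3 6)
3 -> hit
7 -> miss, frames (3 6 7)
0 -> miss, evict 3, frames (6 7 0)
6 -> hit
2 -> miss, evict 6, frames (7 0 2)
3 -> miss, evict 7, frames (0 2 3)
2 -> hit
8 -> miss, evict 0, frames (2 3 8)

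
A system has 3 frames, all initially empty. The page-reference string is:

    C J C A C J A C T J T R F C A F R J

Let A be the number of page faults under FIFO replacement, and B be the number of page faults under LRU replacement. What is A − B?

Under FIFO: F F . F . . . . F . . F F F F . F F → 10 faults.
Under LRU: F F . F . . . . F F . F F F F . F F → 11 faults.
A − B = 10 − 11 = -1.

-1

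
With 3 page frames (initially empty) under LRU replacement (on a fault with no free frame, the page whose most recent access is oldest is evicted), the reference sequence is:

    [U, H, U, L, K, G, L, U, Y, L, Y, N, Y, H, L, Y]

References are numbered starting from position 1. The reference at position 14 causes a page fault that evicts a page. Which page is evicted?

L

pos 1: U: fault, frames [U]
pos 2: H: fault, frames [U, H]
pos 3: U: hit
pos 4: L: fault, frames [H, U, L]
pos 5: K: fault, evict H, frames [U, L, K]
pos 6: G: fault, evict U, frames [L, K, G]
pos 7: L: hit
pos 8: U: fault, evict K, frames [G, L, U]
pos 9: Y: fault, evict G, frames [L, U, Y]
pos 10: L: hit
pos 11: Y: hit
pos 12: N: fault, evict U, frames [L, Y, N]
pos 13: Y: hit
pos 14: H: fault, evict L, frames [N, Y, H]
At position 14, page L is evicted.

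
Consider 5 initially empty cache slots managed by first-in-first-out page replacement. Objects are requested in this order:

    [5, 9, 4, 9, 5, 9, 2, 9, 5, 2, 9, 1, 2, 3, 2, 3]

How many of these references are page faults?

6

5: miss, frames {5}
9: miss, frames {5,9}
4: miss, frames {5,9,4}
9: hit
5: hit
9: hit
2: miss, frames {5,9,4,2}
9: hit
5: hit
2: hit
9: hit
1: miss, frames {5,9,4,2,1}
2: hit
3: miss, evict 5, frames {9,4,2,1,3}
2: hit
3: hit
Page faults: 6.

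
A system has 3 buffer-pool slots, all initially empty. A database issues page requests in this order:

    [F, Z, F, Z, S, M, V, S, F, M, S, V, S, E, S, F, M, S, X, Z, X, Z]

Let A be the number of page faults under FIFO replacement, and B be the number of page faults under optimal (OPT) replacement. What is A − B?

Under FIFO: F F . . F F F . F . F . . F . . F . F F . . → 11 faults.
Under OPT: F F . . F F F . . F . . . F . F . . F F . . → 10 faults.
A − B = 11 − 10 = 1.

1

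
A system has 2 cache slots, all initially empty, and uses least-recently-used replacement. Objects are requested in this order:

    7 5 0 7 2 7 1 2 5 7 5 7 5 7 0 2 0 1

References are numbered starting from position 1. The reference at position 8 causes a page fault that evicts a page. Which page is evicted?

7

pos 1: 7 → miss, frames (7)
pos 2: 5 → miss, frames (7 5)
pos 3: 0 → miss, evict 7, frames (5 0)
pos 4: 7 → miss, evict 5, frames (0 7)
pos 5: 2 → miss, evict 0, frames (7 2)
pos 6: 7 → hit
pos 7: 1 → miss, evict 2, frames (7 1)
pos 8: 2 → miss, evict 7, frames (1 2)
At position 8, page 7 is evicted.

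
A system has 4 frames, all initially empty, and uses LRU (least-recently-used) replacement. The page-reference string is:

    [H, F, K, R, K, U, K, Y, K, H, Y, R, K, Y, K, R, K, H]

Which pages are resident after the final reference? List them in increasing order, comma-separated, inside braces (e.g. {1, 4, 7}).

{H, K, R, Y}

H: miss, frames (H)
F: miss, frames (H F)
K: miss, frames (H F K)
R: miss, frames (H F K R)
K: hit
U: miss, evict H, frames (F R K U)
K: hit
Y: miss, evict F, frames (R U K Y)
K: hit
H: miss, evict R, frames (U Y K H)
Y: hit
R: miss, evict U, frames (K H Y R)
K: hit
Y: hit
K: hit
R: hit
K: hit
H: hit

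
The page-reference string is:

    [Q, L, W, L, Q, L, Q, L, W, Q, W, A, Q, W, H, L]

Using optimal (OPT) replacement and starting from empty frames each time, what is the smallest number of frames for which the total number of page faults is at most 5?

f=1: 16 faults
f=2: 9 faults
f=3: 6 faults
f=4: 5 faults
f=5: 5 faults
Smallest f with faults ≤ 5 is 4.

4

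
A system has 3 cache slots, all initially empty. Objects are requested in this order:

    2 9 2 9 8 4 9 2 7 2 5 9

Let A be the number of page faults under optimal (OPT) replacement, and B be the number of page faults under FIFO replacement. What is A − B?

Under OPT: F F . . F F . . F . F . → 6 faults.
Under FIFO: F F . . F F . F F . F F → 8 faults.
A − B = 6 − 8 = -2.

-2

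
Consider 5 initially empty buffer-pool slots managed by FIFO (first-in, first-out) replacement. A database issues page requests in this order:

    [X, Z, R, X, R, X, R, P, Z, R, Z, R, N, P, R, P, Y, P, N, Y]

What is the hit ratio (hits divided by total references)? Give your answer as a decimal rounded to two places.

0.70

X → fault, frames {X}
Z → fault, frames {X,Z}
R → fault, frames {X,Z,R}
X → hit
R → hit
X → hit
R → hit
P → fault, frames {X,Z,R,P}
Z → hit
R → hit
Z → hit
R → hit
N → fault, frames {X,Z,R,P,N}
P → hit
R → hit
P → hit
Y → fault, evict X, frames {Z,R,P,N,Y}
P → hit
N → hit
Y → hit
Hits: 14 of 20 references → 14/20 = 0.7000.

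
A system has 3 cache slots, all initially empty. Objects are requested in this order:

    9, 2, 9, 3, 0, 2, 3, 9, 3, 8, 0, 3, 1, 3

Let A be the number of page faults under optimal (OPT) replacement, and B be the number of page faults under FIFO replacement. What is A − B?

-1

Under OPT: F F . F F . . F . F . . F . → 7 faults.
Under FIFO: F F . F F . . F . F . F F . → 8 faults.
A − B = 7 − 8 = -1.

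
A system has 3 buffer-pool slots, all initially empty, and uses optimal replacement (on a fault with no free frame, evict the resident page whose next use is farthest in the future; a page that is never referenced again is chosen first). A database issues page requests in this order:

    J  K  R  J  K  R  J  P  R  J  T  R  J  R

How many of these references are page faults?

5

J -> miss, frames {J}
K -> miss, frames {J,K}
R -> miss, frames {J,K,R}
J -> hit
K -> hit
R -> hit
J -> hit
P -> miss, evict K, frames {J,R,P}
R -> hit
J -> hit
T -> miss, evict P, frames {J,R,T}
R -> hit
J -> hit
R -> hit
Page faults: 5.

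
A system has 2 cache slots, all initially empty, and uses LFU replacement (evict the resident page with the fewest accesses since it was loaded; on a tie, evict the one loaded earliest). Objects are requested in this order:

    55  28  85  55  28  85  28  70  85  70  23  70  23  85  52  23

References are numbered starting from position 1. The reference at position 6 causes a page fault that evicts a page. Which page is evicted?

55

pos 1: 55 → miss, frames {55}
pos 2: 28 → miss, frames {55,28}
pos 3: 85 → miss, evict 55, frames {28,85}
pos 4: 55 → miss, evict 28, frames {85,55}
pos 5: 28 → miss, evict 85, frames {55,28}
pos 6: 85 → miss, evict 55, frames {28,85}
At position 6, page 55 is evicted.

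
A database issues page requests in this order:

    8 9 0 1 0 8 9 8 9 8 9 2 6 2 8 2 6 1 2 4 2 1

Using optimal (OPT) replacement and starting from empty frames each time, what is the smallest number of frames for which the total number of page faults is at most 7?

4

f=1: 22 faults
f=2: 13 faults
f=3: 9 faults
f=4: 7 faults
f=5: 7 faults
f=6: 7 faults
f=7: 7 faults
Smallest f with faults ≤ 7 is 4.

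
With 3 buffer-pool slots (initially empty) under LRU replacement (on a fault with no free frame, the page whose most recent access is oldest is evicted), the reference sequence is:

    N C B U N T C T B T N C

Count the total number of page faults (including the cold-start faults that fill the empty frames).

N -> fault, frames (N)
C -> fault, frames (N C)
B -> fault, frames (N C B)
U -> fault, evict N, frames (C B U)
N -> fault, evict C, frames (B U N)
T -> fault, evict B, frames (U N T)
C -> fault, evict U, frames (N T C)
T -> hit
B -> fault, evict N, frames (C T B)
T -> hit
N -> fault, evict C, frames (B T N)
C -> fault, evict B, frames (T N C)
Page faults: 10.

10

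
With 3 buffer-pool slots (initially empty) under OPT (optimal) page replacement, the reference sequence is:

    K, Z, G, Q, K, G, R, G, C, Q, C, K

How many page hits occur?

K → fault, frames (K)
Z → fault, frames (K Z)
G → fault, frames (K Z G)
Q → fault, evict Z, frames (K G Q)
K → hit
G → hit
R → fault, evict K, frames (G Q R)
G → hit
C → fault, evict R, frames (G Q C)
Q → hit
C → hit
K → fault, evict C, frames (G Q K)
Hits: 5.

5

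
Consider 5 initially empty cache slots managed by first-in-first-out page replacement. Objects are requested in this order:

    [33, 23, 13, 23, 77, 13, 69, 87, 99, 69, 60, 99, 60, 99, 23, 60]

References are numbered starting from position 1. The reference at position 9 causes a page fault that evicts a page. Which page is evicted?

23

pos 1: 33 -> fault, frames (33)
pos 2: 23 -> fault, frames (33 23)
pos 3: 13 -> fault, frames (33 23 13)
pos 4: 23 -> hit
pos 5: 77 -> fault, frames (33 23 13 77)
pos 6: 13 -> hit
pos 7: 69 -> fault, frames (33 23 13 77 69)
pos 8: 87 -> fault, evict 33, frames (23 13 77 69 87)
pos 9: 99 -> fault, evict 23, frames (13 77 69 87 99)
At position 9, page 23 is evicted.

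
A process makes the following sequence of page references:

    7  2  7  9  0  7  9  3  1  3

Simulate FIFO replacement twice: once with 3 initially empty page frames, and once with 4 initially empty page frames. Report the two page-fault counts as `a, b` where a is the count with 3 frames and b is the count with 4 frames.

7, 6

3 frames: F F . F F F . F F . → 7 faults.
4 frames: F F . F F . . F F . → 6 faults.
6 < 7: adding a frame reduced faults, as is typical.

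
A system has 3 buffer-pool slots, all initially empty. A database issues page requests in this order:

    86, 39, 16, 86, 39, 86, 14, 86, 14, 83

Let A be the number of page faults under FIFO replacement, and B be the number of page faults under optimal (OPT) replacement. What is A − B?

1

Under FIFO: F F F . . . F F . F → 6 faults.
Under OPT: F F F . . . F . . F → 5 faults.
A − B = 6 − 5 = 1.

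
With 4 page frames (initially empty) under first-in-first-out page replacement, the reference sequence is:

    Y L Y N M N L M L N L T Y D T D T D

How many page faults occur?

7

Y: fault, frames {Y}
L: fault, frames {Y,L}
Y: hit
N: fault, frames {Y,L,N}
M: fault, frames {Y,L,N,M}
N: hit
L: hit
M: hit
L: hit
N: hit
L: hit
T: fault, evict Y, frames {L,N,M,T}
Y: fault, evict L, frames {N,M,T,Y}
D: fault, evict N, frames {M,T,Y,D}
T: hit
D: hit
T: hit
D: hit
Page faults: 7.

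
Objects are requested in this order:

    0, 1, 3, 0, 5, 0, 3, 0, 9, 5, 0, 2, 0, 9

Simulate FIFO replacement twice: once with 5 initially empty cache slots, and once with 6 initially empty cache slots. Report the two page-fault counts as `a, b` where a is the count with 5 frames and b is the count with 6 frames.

7, 6

5 frames: F F F . F . . . F . . F F . → 7 faults.
6 frames: F F F . F . . . F . . F . . → 6 faults.
6 < 7: adding a frame reduced faults, as is typical.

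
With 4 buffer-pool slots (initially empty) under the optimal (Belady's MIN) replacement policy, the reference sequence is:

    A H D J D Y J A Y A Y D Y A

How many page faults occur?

A -> miss, frames [A]
H -> miss, frames [A, H]
D -> miss, frames [A, H, D]
J -> miss, frames [A, H, D, J]
D -> hit
Y -> miss, evict H, frames [A, D, J, Y]
J -> hit
A -> hit
Y -> hit
A -> hit
Y -> hit
D -> hit
Y -> hit
A -> hit
Page faults: 5.

5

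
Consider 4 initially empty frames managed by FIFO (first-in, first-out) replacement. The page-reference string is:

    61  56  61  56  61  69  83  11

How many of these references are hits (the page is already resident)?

3

61: miss, frames [61]
56: miss, frames [61, 56]
61: hit
56: hit
61: hit
69: miss, frames [61, 56, 69]
83: miss, frames [61, 56, 69, 83]
11: miss, evict 61, frames [56, 69, 83, 11]
Hits: 3.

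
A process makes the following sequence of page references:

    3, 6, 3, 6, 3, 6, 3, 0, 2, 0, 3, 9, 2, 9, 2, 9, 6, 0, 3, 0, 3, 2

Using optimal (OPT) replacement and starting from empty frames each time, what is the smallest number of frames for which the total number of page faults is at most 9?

f=1: 22 faults
f=2: 10 faults
f=3: 7 faults
f=4: 6 faults
f=5: 5 faults
Smallest f with faults ≤ 9 is 3.

3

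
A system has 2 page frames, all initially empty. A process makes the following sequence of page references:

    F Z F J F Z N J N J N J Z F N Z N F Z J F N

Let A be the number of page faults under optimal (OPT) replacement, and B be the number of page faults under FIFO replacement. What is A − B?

-3

Under OPT: F F . F . F F . . . . . F F . F . F . F . F → 11 faults.
Under FIFO: F F . F F F F F . . . . F F F F . F . F . F → 14 faults.
A − B = 11 − 14 = -3.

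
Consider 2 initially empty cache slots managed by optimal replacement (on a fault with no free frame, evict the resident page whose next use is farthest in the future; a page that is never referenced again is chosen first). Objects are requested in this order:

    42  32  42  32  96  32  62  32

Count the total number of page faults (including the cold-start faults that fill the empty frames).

42 -> fault, frames [42]
32 -> fault, frames [42, 32]
42 -> hit
32 -> hit
96 -> fault, evict 42, frames [32, 96]
32 -> hit
62 -> fault, evict 96, frames [32, 62]
32 -> hit
Page faults: 4.

4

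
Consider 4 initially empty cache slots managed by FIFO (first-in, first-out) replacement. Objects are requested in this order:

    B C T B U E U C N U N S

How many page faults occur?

B: miss, frames [B]
C: miss, frames [B, C]
T: miss, frames [B, C, T]
B: hit
U: miss, frames [B, C, T, U]
E: miss, evict B, frames [C, T, U, E]
U: hit
C: hit
N: miss, evict C, frames [T, U, E, N]
U: hit
N: hit
S: miss, evict T, frames [U, E, N, S]
Page faults: 7.

7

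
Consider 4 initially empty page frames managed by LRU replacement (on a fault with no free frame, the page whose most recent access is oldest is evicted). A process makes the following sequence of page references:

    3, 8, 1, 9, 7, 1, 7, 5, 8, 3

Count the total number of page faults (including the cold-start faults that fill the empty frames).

8

3 -> fault, frames {3}
8 -> fault, frames {3,8}
1 -> fault, frames {3,8,1}
9 -> fault, frames {3,8,1,9}
7 -> fault, evict 3, frames {8,1,9,7}
1 -> hit
7 -> hit
5 -> fault, evict 8, frames {9,1,7,5}
8 -> fault, evict 9, frames {1,7,5,8}
3 -> fault, evict 1, frames {7,5,8,3}
Page faults: 8.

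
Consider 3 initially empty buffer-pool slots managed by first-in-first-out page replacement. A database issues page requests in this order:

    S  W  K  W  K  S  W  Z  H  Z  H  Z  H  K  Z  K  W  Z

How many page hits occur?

S -> miss, frames {S}
W -> miss, frames {S,W}
K -> miss, frames {S,W,K}
W -> hit
K -> hit
S -> hit
W -> hit
Z -> miss, evict S, frames {W,K,Z}
H -> miss, evict W, frames {K,Z,H}
Z -> hit
H -> hit
Z -> hit
H -> hit
K -> hit
Z -> hit
K -> hit
W -> miss, evict K, frames {Z,H,W}
Z -> hit
Hits: 12.

12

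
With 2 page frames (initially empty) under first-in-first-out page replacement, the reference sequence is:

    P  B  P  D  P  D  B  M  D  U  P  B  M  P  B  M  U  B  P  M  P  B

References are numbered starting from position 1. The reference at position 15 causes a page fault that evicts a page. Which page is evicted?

pos 1: P → miss, frames [P]
pos 2: B → miss, frames [P, B]
pos 3: P → hit
pos 4: D → miss, evict P, frames [B, D]
pos 5: P → miss, evict B, frames [D, P]
pos 6: D → hit
pos 7: B → miss, evict D, frames [P, B]
pos 8: M → miss, evict P, frames [B, M]
pos 9: D → miss, evict B, frames [M, D]
pos 10: U → miss, evict M, frames [D, U]
pos 11: P → miss, evict D, frames [U, P]
pos 12: B → miss, evict U, frames [P, B]
pos 13: M → miss, evict P, frames [B, M]
pos 14: P → miss, evict B, frames [M, P]
pos 15: B → miss, evict M, frames [P, B]
At position 15, page M is evicted.

M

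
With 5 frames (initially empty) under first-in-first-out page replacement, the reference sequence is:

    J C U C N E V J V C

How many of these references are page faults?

8

J → miss, frames (J)
C → miss, frames (J C)
U → miss, frames (J C U)
C → hit
N → miss, frames (J C U N)
E → miss, frames (J C U N E)
V → miss, evict J, frames (C U N E V)
J → miss, evict C, frames (U N E V J)
V → hit
C → miss, evict U, frames (N E V J C)
Page faults: 8.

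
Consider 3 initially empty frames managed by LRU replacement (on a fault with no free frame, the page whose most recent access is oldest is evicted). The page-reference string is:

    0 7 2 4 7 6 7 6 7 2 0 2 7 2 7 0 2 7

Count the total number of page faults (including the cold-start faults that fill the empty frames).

0: miss, frames (0)
7: miss, frames (0 7)
2: miss, frames (0 7 2)
4: miss, evict 0, frames (7 2 4)
7: hit
6: miss, evict 2, frames (4 7 6)
7: hit
6: hit
7: hit
2: miss, evict 4, frames (6 7 2)
0: miss, evict 6, frames (7 2 0)
2: hit
7: hit
2: hit
7: hit
0: hit
2: hit
7: hit
Page faults: 7.

7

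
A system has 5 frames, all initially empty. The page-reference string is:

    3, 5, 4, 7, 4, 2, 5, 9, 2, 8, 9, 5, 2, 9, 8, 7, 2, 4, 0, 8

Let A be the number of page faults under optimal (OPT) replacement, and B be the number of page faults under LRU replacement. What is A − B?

-1

Under OPT: F F F F . F . F . F . . . . . . . F F . → 9 faults.
Under LRU: F F F F . F . F . F . . . . . F . F F . → 10 faults.
A − B = 9 − 10 = -1.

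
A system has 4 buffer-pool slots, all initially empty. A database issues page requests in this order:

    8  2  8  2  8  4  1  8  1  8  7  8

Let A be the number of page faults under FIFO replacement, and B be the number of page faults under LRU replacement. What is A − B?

Under FIFO: F F . . . F F . . . F F → 6 faults.
Under LRU: F F . . . F F . . . F . → 5 faults.
A − B = 6 − 5 = 1.

1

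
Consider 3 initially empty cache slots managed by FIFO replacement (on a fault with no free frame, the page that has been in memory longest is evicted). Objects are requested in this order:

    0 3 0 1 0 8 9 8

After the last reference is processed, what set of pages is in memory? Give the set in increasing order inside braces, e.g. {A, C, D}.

0: fault, frames (0)
3: fault, frames (0 3)
0: hit
1: fault, frames (0 3 1)
0: hit
8: fault, evict 0, frames (3 1 8)
9: fault, evict 3, frames (1 8 9)
8: hit

{1, 8, 9}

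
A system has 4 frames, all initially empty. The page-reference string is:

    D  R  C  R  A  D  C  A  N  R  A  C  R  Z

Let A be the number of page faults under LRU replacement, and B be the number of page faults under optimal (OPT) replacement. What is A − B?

1

Under LRU: F F F . F . . . F F . . . F → 7 faults.
Under OPT: F F F . F . . . F . . . . F → 6 faults.
A − B = 7 − 6 = 1.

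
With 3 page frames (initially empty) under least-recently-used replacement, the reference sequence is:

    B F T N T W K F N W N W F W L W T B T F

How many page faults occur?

13

B → fault, frames (B)
F → fault, frames (B F)
T → fault, frames (B F T)
N → fault, evict B, frames (F T N)
T → hit
W → fault, evict F, frames (N T W)
K → fault, evict N, frames (T W K)
F → fault, evict T, frames (W K F)
N → fault, evict W, frames (K F N)
W → fault, evict K, frames (F N W)
N → hit
W → hit
F → hit
W → hit
L → fault, evict N, frames (F W L)
W → hit
T → fault, evict F, frames (L W T)
B → fault, evict L, frames (W T B)
T → hit
F → fault, evict W, frames (B T F)
Page faults: 13.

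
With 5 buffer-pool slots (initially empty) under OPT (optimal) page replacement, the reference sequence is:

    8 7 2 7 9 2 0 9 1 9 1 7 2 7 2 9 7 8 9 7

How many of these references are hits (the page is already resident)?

8 → fault, frames (8)
7 → fault, frames (8 7)
2 → fault, frames (8 7 2)
7 → hit
9 → fault, frames (8 7 2 9)
2 → hit
0 → fault, frames (8 7 2 9 0)
9 → hit
1 → fault, evict 0, frames (8 7 2 9 1)
9 → hit
1 → hit
7 → hit
2 → hit
7 → hit
2 → hit
9 → hit
7 → hit
8 → hit
9 → hit
7 → hit
Hits: 14.

14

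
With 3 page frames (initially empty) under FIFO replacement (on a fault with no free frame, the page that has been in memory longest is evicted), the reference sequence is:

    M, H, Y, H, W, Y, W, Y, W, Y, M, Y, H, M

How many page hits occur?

8

M -> fault, frames (M)
H -> fault, frames (M H)
Y -> fault, frames (M H Y)
H -> hit
W -> fault, evict M, frames (H Y W)
Y -> hit
W -> hit
Y -> hit
W -> hit
Y -> hit
M -> fault, evict H, frames (Y W M)
Y -> hit
H -> fault, evict Y, frames (W M H)
M -> hit
Hits: 8.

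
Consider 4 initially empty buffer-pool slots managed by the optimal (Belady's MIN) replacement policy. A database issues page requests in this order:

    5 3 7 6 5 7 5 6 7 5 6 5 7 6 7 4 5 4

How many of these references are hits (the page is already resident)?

13

5 -> miss, frames {5}
3 -> miss, frames {5,3}
7 -> miss, frames {5,3,7}
6 -> miss, frames {5,3,7,6}
5 -> hit
7 -> hit
5 -> hit
6 -> hit
7 -> hit
5 -> hit
6 -> hit
5 -> hit
7 -> hit
6 -> hit
7 -> hit
4 -> miss, evict 6, frames {5,3,7,4}
5 -> hit
4 -> hit
Hits: 13.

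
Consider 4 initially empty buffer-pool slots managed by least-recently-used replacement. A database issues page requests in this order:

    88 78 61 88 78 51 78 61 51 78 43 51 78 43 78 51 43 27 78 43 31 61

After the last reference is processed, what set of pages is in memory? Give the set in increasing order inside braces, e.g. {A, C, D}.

{31, 43, 61, 78}

88 → fault, frames [88]
78 → fault, frames [88, 78]
61 → fault, frames [88, 78, 61]
88 → hit
78 → hit
51 → fault, frames [61, 88, 78, 51]
78 → hit
61 → hit
51 → hit
78 → hit
43 → fault, evict 88, frames [61, 51, 78, 43]
51 → hit
78 → hit
43 → hit
78 → hit
51 → hit
43 → hit
27 → fault, evict 61, frames [78, 51, 43, 27]
78 → hit
43 → hit
31 → fault, evict 51, frames [27, 78, 43, 31]
61 → fault, evict 27, frames [78, 43, 31, 61]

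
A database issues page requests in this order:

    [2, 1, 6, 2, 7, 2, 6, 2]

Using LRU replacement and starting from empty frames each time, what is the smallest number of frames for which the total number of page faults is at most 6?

f=1: 8 faults
f=2: 6 faults
f=3: 4 faults
f=4: 4 faults
Smallest f with faults ≤ 6 is 2.

2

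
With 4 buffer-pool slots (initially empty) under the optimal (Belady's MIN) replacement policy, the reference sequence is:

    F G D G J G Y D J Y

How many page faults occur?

5

F -> miss, frames (F)
G -> miss, frames (F G)
D -> miss, frames (F G D)
G -> hit
J -> miss, frames (F G D J)
G -> hit
Y -> miss, evict G, frames (F D J Y)
D -> hit
J -> hit
Y -> hit
Page faults: 5.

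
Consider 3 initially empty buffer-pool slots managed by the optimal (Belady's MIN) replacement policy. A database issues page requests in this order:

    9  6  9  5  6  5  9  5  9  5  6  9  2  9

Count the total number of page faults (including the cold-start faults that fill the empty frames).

4

9: miss, frames {9}
6: miss, frames {9,6}
9: hit
5: miss, frames {9,6,5}
6: hit
5: hit
9: hit
5: hit
9: hit
5: hit
6: hit
9: hit
2: miss, evict 5, frames {9,6,2}
9: hit
Page faults: 4.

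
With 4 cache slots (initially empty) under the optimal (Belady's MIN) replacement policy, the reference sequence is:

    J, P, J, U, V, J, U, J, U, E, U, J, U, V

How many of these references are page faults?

J → fault, frames {J}
P → fault, frames {J,P}
J → hit
U → fault, frames {J,P,U}
V → fault, frames {J,P,U,V}
J → hit
U → hit
J → hit
U → hit
E → fault, evict P, frames {J,U,V,E}
U → hit
J → hit
U → hit
V → hit
Page faults: 5.

5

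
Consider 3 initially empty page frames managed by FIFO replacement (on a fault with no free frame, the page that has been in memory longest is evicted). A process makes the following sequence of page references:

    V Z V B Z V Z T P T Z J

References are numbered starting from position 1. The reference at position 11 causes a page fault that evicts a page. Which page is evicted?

B

pos 1: V -> fault, frames (V)
pos 2: Z -> fault, frames (V Z)
pos 3: V -> hit
pos 4: B -> fault, frames (V Z B)
pos 5: Z -> hit
pos 6: V -> hit
pos 7: Z -> hit
pos 8: T -> fault, evict V, frames (Z B T)
pos 9: P -> fault, evict Z, frames (B T P)
pos 10: T -> hit
pos 11: Z -> fault, evict B, frames (T P Z)
At position 11, page B is evicted.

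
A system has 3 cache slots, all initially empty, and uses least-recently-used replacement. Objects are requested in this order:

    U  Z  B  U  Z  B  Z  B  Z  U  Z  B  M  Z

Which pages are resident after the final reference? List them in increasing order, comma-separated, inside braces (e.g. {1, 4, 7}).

U → fault, frames {U}
Z → fault, frames {U,Z}
B → fault, frames {U,Z,B}
U → hit
Z → hit
B → hit
Z → hit
B → hit
Z → hit
U → hit
Z → hit
B → hit
M → fault, evict U, frames {Z,B,M}
Z → hit

{B, M, Z}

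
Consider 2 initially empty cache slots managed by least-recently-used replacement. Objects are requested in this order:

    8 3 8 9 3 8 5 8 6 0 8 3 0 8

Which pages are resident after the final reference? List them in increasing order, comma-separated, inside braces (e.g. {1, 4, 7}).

8: fault, frames (8)
3: fault, frames (8 3)
8: hit
9: fault, evict 3, frames (8 9)
3: fault, evict 8, frames (9 3)
8: fault, evict 9, frames (3 8)
5: fault, evict 3, frames (8 5)
8: hit
6: fault, evict 5, frames (8 6)
0: fault, evict 8, frames (6 0)
8: fault, evict 6, frames (0 8)
3: fault, evict 0, frames (8 3)
0: fault, evict 8, frames (3 0)
8: fault, evict 3, frames (0 8)

{0, 8}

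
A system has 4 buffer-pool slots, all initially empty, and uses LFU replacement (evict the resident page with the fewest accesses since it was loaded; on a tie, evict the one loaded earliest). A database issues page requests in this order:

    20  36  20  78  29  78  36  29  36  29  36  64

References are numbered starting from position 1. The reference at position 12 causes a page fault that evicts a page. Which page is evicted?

20

pos 1: 20: miss, frames [20]
pos 2: 36: miss, frames [20, 36]
pos 3: 20: hit
pos 4: 78: miss, frames [20, 36, 78]
pos 5: 29: miss, frames [20, 36, 78, 29]
pos 6: 78: hit
pos 7: 36: hit
pos 8: 29: hit
pos 9: 36: hit
pos 10: 29: hit
pos 11: 36: hit
pos 12: 64: miss, evict 20, frames [36, 78, 29, 64]
At position 12, page 20 is evicted.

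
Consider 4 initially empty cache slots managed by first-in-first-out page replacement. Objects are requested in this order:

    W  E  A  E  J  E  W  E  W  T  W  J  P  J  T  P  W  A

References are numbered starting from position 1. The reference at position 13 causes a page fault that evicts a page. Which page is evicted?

A

pos 1: W → miss, frames {W}
pos 2: E → miss, frames {W,E}
pos 3: A → miss, frames {W,E,A}
pos 4: E → hit
pos 5: J → miss, frames {W,E,A,J}
pos 6: E → hit
pos 7: W → hit
pos 8: E → hit
pos 9: W → hit
pos 10: T → miss, evict W, frames {E,A,J,T}
pos 11: W → miss, evict E, frames {A,J,T,W}
pos 12: J → hit
pos 13: P → miss, evict A, frames {J,T,W,P}
At position 13, page A is evicted.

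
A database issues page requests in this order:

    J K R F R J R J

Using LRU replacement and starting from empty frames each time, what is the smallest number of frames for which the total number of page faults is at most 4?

f=1: 8 faults
f=2: 5 faults
f=3: 5 faults
f=4: 4 faults
Smallest f with faults ≤ 4 is 4.

4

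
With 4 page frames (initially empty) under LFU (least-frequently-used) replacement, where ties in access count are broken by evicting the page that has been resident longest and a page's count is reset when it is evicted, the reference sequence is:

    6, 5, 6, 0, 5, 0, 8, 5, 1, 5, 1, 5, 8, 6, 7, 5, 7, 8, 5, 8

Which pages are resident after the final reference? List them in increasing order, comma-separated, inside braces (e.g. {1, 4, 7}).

6: fault, frames [6]
5: fault, frames [6, 5]
6: hit
0: fault, frames [6, 5, 0]
5: hit
0: hit
8: fault, frames [6, 5, 0, 8]
5: hit
1: fault, evict 8, frames [6, 5, 0, 1]
5: hit
1: hit
5: hit
8: fault, evict 6, frames [5, 0, 1, 8]
6: fault, evict 8, frames [5, 0, 1, 6]
7: fault, evict 6, frames [5, 0, 1, 7]
5: hit
7: hit
8: fault, evict 0, frames [5, 1, 7, 8]
5: hit
8: hit

{1, 5, 7, 8}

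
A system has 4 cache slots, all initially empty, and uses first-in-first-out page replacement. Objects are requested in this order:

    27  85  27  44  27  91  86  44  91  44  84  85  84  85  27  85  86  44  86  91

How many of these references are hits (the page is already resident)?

9

27: miss, frames (27)
85: miss, frames (27 85)
27: hit
44: miss, frames (27 85 44)
27: hit
91: miss, frames (27 85 44 91)
86: miss, evict 27, frames (85 44 91 86)
44: hit
91: hit
44: hit
84: miss, evict 85, frames (44 91 86 84)
85: miss, evict 44, frames (91 86 84 85)
84: hit
85: hit
27: miss, evict 91, frames (86 84 85 27)
85: hit
86: hit
44: miss, evict 86, frames (84 85 27 44)
86: miss, evict 84, frames (85 27 44 86)
91: miss, evict 85, frames (27 44 86 91)
Hits: 9.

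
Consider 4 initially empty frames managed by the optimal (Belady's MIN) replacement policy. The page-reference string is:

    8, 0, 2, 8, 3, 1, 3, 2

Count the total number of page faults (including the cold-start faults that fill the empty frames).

5

8 → miss, frames {8}
0 → miss, frames {8,0}
2 → miss, frames {8,0,2}
8 → hit
3 → miss, frames {8,0,2,3}
1 → miss, evict 0, frames {8,2,3,1}
3 → hit
2 → hit
Page faults: 5.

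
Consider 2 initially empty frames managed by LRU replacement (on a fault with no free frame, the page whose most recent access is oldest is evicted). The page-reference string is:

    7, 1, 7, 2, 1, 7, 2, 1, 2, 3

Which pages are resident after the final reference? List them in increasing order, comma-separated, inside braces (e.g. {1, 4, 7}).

7 -> fault, frames {7}
1 -> fault, frames {7,1}
7 -> hit
2 -> fault, evict 1, frames {7,2}
1 -> fault, evict 7, frames {2,1}
7 -> fault, evict 2, frames {1,7}
2 -> fault, evict 1, frames {7,2}
1 -> fault, evict 7, frames {2,1}
2 -> hit
3 -> fault, evict 1, frames {2,3}

{2, 3}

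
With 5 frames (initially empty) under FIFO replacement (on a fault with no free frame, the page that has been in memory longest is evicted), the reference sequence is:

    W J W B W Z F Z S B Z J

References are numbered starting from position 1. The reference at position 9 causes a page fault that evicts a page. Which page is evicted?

pos 1: W → fault, frames [W]
pos 2: J → fault, frames [W, J]
pos 3: W → hit
pos 4: B → fault, frames [W, J, B]
pos 5: W → hit
pos 6: Z → fault, frames [W, J, B, Z]
pos 7: F → fault, frames [W, J, B, Z, F]
pos 8: Z → hit
pos 9: S → fault, evict W, frames [J, B, Z, F, S]
At position 9, page W is evicted.

W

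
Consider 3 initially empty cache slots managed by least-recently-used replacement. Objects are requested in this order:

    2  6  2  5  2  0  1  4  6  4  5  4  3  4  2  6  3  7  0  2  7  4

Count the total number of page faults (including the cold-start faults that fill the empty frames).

16

2 → fault, frames {2}
6 → fault, frames {2,6}
2 → hit
5 → fault, frames {6,2,5}
2 → hit
0 → fault, evict 6, frames {5,2,0}
1 → fault, evict 5, frames {2,0,1}
4 → fault, evict 2, frames {0,1,4}
6 → fault, evict 0, frames {1,4,6}
4 → hit
5 → fault, evict 1, frames {6,4,5}
4 → hit
3 → fault, evict 6, frames {5,4,3}
4 → hit
2 → fault, evict 5, frames {3,4,2}
6 → fault, evict 3, frames {4,2,6}
3 → fault, evict 4, frames {2,6,3}
7 → fault, evict 2, frames {6,3,7}
0 → fault, evict 6, frames {3,7,0}
2 → fault, evict 3, frames {7,0,2}
7 → hit
4 → fault, evict 0, frames {2,7,4}
Page faults: 16.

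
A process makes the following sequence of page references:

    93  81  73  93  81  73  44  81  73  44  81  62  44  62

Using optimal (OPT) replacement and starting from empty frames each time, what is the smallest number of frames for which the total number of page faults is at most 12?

2

f=1: 14 faults
f=2: 8 faults
f=3: 5 faults
f=4: 5 faults
f=5: 5 faults
Smallest f with faults ≤ 12 is 2.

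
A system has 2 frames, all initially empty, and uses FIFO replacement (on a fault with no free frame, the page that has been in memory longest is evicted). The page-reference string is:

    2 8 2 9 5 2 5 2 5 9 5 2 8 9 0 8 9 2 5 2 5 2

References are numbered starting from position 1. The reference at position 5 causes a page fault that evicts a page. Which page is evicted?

pos 1: 2: fault, frames [2]
pos 2: 8: fault, frames [2, 8]
pos 3: 2: hit
pos 4: 9: fault, evict 2, frames [8, 9]
pos 5: 5: fault, evict 8, frames [9, 5]
At position 5, page 8 is evicted.

8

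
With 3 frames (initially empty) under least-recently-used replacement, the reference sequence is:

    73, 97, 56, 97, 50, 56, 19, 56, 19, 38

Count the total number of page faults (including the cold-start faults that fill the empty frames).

6

73: fault, frames [73]
97: fault, frames [73, 97]
56: fault, frames [73, 97, 56]
97: hit
50: fault, evict 73, frames [56, 97, 50]
56: hit
19: fault, evict 97, frames [50, 56, 19]
56: hit
19: hit
38: fault, evict 50, frames [56, 19, 38]
Page faults: 6.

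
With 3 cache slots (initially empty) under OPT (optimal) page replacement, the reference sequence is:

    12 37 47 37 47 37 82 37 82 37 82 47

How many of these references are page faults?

4

12: miss, frames {12}
37: miss, frames {12,37}
47: miss, frames {12,37,47}
37: hit
47: hit
37: hit
82: miss, evict 12, frames {37,47,82}
37: hit
82: hit
37: hit
82: hit
47: hit
Page faults: 4.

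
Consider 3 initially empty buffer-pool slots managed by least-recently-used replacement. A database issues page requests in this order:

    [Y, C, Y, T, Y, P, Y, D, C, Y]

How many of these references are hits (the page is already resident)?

Y → miss, frames {Y}
C → miss, frames {Y,C}
Y → hit
T → miss, frames {C,Y,T}
Y → hit
P → miss, evict C, frames {T,Y,P}
Y → hit
D → miss, evict T, frames {P,Y,D}
C → miss, evict P, frames {Y,D,C}
Y → hit
Hits: 4.

4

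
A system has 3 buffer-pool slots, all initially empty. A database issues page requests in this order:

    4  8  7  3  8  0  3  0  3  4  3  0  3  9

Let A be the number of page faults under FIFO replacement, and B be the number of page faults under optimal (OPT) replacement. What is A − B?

Under FIFO: F F F F . F . . . F . . . F → 7 faults.
Under OPT: F F F F . F . . . . . . . F → 6 faults.
A − B = 7 − 6 = 1.

1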